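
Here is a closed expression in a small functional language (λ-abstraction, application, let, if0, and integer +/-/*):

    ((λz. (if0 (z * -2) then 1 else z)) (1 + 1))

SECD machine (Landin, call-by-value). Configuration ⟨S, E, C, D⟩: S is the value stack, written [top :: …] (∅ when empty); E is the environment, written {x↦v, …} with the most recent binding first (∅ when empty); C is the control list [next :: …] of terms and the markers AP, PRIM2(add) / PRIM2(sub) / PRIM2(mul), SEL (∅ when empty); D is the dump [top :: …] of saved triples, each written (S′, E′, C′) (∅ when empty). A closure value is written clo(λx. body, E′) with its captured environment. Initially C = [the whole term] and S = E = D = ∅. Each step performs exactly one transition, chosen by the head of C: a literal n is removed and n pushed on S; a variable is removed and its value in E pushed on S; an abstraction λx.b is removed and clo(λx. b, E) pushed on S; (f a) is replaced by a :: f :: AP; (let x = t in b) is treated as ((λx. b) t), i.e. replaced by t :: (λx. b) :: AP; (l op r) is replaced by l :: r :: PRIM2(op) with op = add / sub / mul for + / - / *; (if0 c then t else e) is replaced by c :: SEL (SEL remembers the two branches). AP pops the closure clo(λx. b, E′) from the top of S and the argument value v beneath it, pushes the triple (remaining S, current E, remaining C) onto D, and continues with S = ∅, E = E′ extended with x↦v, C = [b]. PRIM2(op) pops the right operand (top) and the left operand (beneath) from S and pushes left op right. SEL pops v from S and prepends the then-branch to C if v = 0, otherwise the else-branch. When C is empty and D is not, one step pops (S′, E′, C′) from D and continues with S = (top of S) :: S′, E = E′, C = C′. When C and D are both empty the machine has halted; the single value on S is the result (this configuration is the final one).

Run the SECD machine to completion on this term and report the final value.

Answer: 2

Execution trace:
step 0: ⟨S=∅; E=∅; C=[((λz. (if0 (z * -2) then 1 else z)) (1 + 1))]; D=∅⟩
step 1: ⟨S=∅; E=∅; C=[(1 + 1) :: (λz. (if0 (z * -2) then 1 else z)) :: AP]; D=∅⟩
step 2: ⟨S=∅; E=∅; C=[1 :: 1 :: PRIM2(add) :: (λz. (if0 (z * -2) then 1 else z)) :: AP]; D=∅⟩
step 3: ⟨S=[1]; E=∅; C=[1 :: PRIM2(add) :: (λz. (if0 (z * -2) then 1 else z)) :: AP]; D=∅⟩
step 4: ⟨S=[1 :: 1]; E=∅; C=[PRIM2(add) :: (λz. (if0 (z * -2) then 1 else z)) :: AP]; D=∅⟩
step 5: ⟨S=[2]; E=∅; C=[(λz. (if0 (z * -2) then 1 else z)) :: AP]; D=∅⟩
step 6: ⟨S=[clo(λz. (if0 (z * -2) then 1 else z), ∅) :: 2]; E=∅; C=[AP]; D=∅⟩
step 7: ⟨S=∅; E={z↦2}; C=[(if0 (z * -2) then 1 else z)]; D=[(∅, ∅, ∅)]⟩
step 8: ⟨S=∅; E={z↦2}; C=[(z * -2) :: SEL]; D=[(∅, ∅, ∅)]⟩
step 9: ⟨S=∅; E={z↦2}; C=[z :: -2 :: PRIM2(mul) :: SEL]; D=[(∅, ∅, ∅)]⟩
step 10: ⟨S=[2]; E={z↦2}; C=[-2 :: PRIM2(mul) :: SEL]; D=[(∅, ∅, ∅)]⟩
step 11: ⟨S=[-2 :: 2]; E={z↦2}; C=[PRIM2(mul) :: SEL]; D=[(∅, ∅, ∅)]⟩
step 12: ⟨S=[-4]; E={z↦2}; C=[SEL]; D=[(∅, ∅, ∅)]⟩
step 13: ⟨S=∅; E={z↦2}; C=[z]; D=[(∅, ∅, ∅)]⟩
step 14: ⟨S=[2]; E={z↦2}; C=∅; D=[(∅, ∅, ∅)]⟩
step 15: ⟨S=[2]; E=∅; C=∅; D=∅⟩
→ final value 2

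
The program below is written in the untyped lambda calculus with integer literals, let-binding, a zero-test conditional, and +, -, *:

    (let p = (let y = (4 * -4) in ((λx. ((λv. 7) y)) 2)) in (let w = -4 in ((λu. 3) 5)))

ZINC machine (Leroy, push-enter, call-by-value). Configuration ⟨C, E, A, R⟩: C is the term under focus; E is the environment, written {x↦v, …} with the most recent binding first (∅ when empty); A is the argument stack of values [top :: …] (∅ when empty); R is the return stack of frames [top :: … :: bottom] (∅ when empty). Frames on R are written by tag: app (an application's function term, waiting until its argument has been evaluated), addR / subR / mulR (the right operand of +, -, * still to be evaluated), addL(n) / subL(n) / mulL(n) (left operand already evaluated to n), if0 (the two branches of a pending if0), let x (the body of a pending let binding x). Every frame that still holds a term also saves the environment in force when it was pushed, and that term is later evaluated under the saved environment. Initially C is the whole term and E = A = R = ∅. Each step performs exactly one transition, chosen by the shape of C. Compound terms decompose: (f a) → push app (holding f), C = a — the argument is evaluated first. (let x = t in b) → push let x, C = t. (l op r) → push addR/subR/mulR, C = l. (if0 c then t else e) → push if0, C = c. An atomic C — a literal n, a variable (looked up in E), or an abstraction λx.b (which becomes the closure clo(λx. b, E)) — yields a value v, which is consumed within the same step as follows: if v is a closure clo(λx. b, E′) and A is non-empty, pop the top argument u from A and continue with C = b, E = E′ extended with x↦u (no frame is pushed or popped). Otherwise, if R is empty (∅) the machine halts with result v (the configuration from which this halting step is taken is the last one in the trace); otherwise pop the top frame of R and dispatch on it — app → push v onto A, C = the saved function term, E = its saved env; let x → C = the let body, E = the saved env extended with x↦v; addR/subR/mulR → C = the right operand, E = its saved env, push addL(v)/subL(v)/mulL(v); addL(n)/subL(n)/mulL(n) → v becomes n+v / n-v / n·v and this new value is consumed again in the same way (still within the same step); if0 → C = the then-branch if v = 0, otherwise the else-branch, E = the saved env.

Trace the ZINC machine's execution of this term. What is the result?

Answer: 3

Derivation:
0. ⟨C=(let p = (let y = (4 * -4) in ((λx. ((λv. 7) y)) 2)) in (let w = -4 in ((λu. 3) 5))); E=∅; A=∅; R=∅⟩
1. ⟨C=(let y = (4 * -4) in ((λx. ((λv. 7) y)) 2)); E=∅; A=∅; R=[let p]⟩
2. ⟨C=(4 * -4); E=∅; A=∅; R=[let y :: let p]⟩
3. ⟨C=4; E=∅; A=∅; R=[mulR :: let y :: let p]⟩
4. ⟨C=-4; E=∅; A=∅; R=[mulL(4) :: let y :: let p]⟩
5. ⟨C=((λx. ((λv. 7) y)) 2); E={y↦-16}; A=∅; R=[let p]⟩
6. ⟨C=2; E={y↦-16}; A=∅; R=[app :: let p]⟩
7. ⟨C=(λx. ((λv. 7) y)); E={y↦-16}; A=[2]; R=[let p]⟩
8. ⟨C=((λv. 7) y); E={x↦2, y↦-16}; A=∅; R=[let p]⟩
9. ⟨C=y; E={x↦2, y↦-16}; A=∅; R=[app :: let p]⟩
10. ⟨C=(λv. 7); E={x↦2, y↦-16}; A=[-16]; R=[let p]⟩
11. ⟨C=7; E={v↦-16, x↦2, y↦-16}; A=∅; R=[let p]⟩
12. ⟨C=(let w = -4 in ((λu. 3) 5)); E={p↦7}; A=∅; R=∅⟩
13. ⟨C=-4; E={p↦7}; A=∅; R=[let w]⟩
14. ⟨C=((λu. 3) 5); E={w↦-4, p↦7}; A=∅; R=∅⟩
15. ⟨C=5; E={w↦-4, p↦7}; A=∅; R=[app]⟩
16. ⟨C=(λu. 3); E={w↦-4, p↦7}; A=[5]; R=∅⟩
17. ⟨C=3; E={u↦5, w↦-4, p↦7}; A=∅; R=∅⟩
→ final value 3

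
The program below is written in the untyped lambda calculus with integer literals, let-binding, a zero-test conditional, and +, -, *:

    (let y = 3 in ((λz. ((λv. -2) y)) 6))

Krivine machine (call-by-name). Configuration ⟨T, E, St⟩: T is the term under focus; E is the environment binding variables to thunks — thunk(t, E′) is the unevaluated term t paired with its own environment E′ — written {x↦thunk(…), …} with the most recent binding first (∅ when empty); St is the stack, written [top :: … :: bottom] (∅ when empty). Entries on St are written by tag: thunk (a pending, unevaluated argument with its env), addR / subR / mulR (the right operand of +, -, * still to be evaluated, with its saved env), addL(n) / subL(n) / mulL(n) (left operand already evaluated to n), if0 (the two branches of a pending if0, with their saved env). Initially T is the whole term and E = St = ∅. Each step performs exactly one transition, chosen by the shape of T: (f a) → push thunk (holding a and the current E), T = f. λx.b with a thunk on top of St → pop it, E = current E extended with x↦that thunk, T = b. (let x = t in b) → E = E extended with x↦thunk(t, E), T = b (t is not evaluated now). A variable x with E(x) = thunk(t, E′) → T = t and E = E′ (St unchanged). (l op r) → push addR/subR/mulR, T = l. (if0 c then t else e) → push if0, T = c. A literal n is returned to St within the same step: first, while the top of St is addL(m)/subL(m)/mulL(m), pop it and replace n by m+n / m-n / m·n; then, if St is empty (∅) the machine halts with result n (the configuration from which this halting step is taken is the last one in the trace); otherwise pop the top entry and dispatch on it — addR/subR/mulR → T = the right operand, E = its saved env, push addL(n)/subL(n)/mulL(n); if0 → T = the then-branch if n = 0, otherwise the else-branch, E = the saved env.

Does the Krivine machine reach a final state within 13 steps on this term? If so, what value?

[0] ⟨T=(let y = 3 in ((λz. ((λv. -2) y)) 6)); E=∅; St=∅⟩
[1] ⟨T=((λz. ((λv. -2) y)) 6); E={y↦thunk(3, ∅)}; St=∅⟩
[2] ⟨T=(λz. ((λv. -2) y)); E={y↦thunk(3, ∅)}; St=[thunk]⟩
[3] ⟨T=((λv. -2) y); E={z↦thunk(6, {y↦thunk(3, ∅)}), y↦thunk(3, ∅)}; St=∅⟩
[4] ⟨T=(λv. -2); E={z↦thunk(6, {y↦thunk(3, ∅)}), y↦thunk(3, ∅)}; St=[thunk]⟩
[5] ⟨T=-2; E={v↦thunk(y, {z↦thunk(6, {y↦thunk(3, ∅)}), y↦thunk(3, ∅)}), z↦thunk(6, {y↦thunk(3, ∅)}), y↦thunk(3, ∅)}; St=∅⟩
→ final value -2

Answer: -2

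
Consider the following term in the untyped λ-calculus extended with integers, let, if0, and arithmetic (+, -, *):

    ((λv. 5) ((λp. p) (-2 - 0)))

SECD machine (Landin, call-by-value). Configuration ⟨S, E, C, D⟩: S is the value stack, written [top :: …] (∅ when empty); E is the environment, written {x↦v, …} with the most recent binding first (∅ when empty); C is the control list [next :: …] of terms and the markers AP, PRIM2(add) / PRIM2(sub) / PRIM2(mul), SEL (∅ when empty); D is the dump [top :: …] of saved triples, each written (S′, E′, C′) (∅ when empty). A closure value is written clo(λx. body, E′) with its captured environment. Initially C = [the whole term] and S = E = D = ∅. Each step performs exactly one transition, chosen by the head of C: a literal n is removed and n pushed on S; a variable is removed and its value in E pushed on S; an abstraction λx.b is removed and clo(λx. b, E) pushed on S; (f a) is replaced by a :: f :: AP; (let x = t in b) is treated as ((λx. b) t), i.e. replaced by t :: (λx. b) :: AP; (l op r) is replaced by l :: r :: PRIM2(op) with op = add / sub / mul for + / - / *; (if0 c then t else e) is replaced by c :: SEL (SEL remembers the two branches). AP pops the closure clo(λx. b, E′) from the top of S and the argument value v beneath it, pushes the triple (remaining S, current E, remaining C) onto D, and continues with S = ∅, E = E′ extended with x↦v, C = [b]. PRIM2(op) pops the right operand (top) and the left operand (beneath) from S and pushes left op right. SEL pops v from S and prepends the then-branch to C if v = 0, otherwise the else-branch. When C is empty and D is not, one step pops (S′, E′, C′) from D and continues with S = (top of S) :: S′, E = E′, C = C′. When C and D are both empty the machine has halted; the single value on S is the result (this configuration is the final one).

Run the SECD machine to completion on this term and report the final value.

t=0: [S=∅ | E=∅ | C=[((λv. 5) ((λp. p) (-2 - 0)))] | D=∅]
t=1: [S=∅ | E=∅ | C=[((λp. p) (-2 - 0)) :: (λv. 5) :: AP] | D=∅]
t=2: [S=∅ | E=∅ | C=[(-2 - 0) :: (λp. p) :: AP :: (λv. 5) :: AP] | D=∅]
t=3: [S=∅ | E=∅ | C=[-2 :: 0 :: PRIM2(sub) :: (λp. p) :: AP :: (λv. 5) :: AP] | D=∅]
t=4: [S=[-2] | E=∅ | C=[0 :: PRIM2(sub) :: (λp. p) :: AP :: (λv. 5) :: AP] | D=∅]
t=5: [S=[0 :: -2] | E=∅ | C=[PRIM2(sub) :: (λp. p) :: AP :: (λv. 5) :: AP] | D=∅]
t=6: [S=[-2] | E=∅ | C=[(λp. p) :: AP :: (λv. 5) :: AP] | D=∅]
t=7: [S=[clo(λp. p, ∅) :: -2] | E=∅ | C=[AP :: (λv. 5) :: AP] | D=∅]
t=8: [S=∅ | E={p↦-2} | C=[p] | D=[(∅, ∅, [(λv. 5) :: AP])]]
t=9: [S=[-2] | E={p↦-2} | C=∅ | D=[(∅, ∅, [(λv. 5) :: AP])]]
t=10: [S=[-2] | E=∅ | C=[(λv. 5) :: AP] | D=∅]
t=11: [S=[clo(λv. 5, ∅) :: -2] | E=∅ | C=[AP] | D=∅]
t=12: [S=∅ | E={v↦-2} | C=[5] | D=[(∅, ∅, ∅)]]
t=13: [S=[5] | E={v↦-2} | C=∅ | D=[(∅, ∅, ∅)]]
t=14: [S=[5] | E=∅ | C=∅ | D=∅]
→ final value 5

Answer: 5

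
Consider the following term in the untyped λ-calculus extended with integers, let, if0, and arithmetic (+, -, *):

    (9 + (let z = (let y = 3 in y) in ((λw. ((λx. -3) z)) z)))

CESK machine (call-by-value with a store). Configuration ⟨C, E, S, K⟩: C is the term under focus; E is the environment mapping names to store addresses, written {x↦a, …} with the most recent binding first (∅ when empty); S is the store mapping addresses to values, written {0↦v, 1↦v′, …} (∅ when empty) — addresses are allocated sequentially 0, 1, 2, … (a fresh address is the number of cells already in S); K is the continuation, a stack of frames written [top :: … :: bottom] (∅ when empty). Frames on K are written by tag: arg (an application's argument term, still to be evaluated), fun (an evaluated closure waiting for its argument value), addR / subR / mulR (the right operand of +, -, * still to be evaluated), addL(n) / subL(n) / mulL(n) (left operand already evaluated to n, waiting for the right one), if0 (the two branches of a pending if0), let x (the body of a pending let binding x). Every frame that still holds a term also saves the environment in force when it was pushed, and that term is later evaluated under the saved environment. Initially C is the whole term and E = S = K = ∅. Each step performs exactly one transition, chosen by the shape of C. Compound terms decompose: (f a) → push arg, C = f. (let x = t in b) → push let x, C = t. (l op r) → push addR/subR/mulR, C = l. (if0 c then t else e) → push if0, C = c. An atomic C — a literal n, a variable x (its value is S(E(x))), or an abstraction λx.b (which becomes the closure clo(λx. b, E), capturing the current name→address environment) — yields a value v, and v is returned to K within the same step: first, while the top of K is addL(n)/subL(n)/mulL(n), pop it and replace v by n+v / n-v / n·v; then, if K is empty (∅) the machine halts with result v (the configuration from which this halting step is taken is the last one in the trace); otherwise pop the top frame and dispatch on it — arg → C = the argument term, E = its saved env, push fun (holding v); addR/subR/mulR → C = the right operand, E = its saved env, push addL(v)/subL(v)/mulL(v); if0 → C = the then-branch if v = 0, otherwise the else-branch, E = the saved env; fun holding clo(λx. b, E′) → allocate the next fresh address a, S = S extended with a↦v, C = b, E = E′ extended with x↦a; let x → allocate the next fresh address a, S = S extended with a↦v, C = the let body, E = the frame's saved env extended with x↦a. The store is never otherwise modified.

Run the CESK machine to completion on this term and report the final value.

Answer: 6

Derivation:
[0] ⟨C=(9 + (let z = (let y = 3 in y) in ((λw. ((λx. -3) z)) z))); E=∅; S=∅; K=∅⟩
[1] ⟨C=9; E=∅; S=∅; K=[addR]⟩
[2] ⟨C=(let z = (let y = 3 in y) in ((λw. ((λx. -3) z)) z)); E=∅; S=∅; K=[addL(9)]⟩
[3] ⟨C=(let y = 3 in y); E=∅; S=∅; K=[let z :: addL(9)]⟩
[4] ⟨C=3; E=∅; S=∅; K=[let y :: let z :: addL(9)]⟩
[5] ⟨C=y; E={y↦0}; S={0↦3}; K=[let z :: addL(9)]⟩
[6] ⟨C=((λw. ((λx. -3) z)) z); E={z↦1}; S={0↦3, 1↦3}; K=[addL(9)]⟩
[7] ⟨C=(λw. ((λx. -3) z)); E={z↦1}; S={0↦3, 1↦3}; K=[arg :: addL(9)]⟩
[8] ⟨C=z; E={z↦1}; S={0↦3, 1↦3}; K=[fun :: addL(9)]⟩
[9] ⟨C=((λx. -3) z); E={w↦2, z↦1}; S={0↦3, 1↦3, 2↦3}; K=[addL(9)]⟩
[10] ⟨C=(λx. -3); E={w↦2, z↦1}; S={0↦3, 1↦3, 2↦3}; K=[arg :: addL(9)]⟩
[11] ⟨C=z; E={w↦2, z↦1}; S={0↦3, 1↦3, 2↦3}; K=[fun :: addL(9)]⟩
[12] ⟨C=-3; E={x↦3, w↦2, z↦1}; S={0↦3, 1↦3, 2↦3, 3↦3}; K=[addL(9)]⟩
→ final value 6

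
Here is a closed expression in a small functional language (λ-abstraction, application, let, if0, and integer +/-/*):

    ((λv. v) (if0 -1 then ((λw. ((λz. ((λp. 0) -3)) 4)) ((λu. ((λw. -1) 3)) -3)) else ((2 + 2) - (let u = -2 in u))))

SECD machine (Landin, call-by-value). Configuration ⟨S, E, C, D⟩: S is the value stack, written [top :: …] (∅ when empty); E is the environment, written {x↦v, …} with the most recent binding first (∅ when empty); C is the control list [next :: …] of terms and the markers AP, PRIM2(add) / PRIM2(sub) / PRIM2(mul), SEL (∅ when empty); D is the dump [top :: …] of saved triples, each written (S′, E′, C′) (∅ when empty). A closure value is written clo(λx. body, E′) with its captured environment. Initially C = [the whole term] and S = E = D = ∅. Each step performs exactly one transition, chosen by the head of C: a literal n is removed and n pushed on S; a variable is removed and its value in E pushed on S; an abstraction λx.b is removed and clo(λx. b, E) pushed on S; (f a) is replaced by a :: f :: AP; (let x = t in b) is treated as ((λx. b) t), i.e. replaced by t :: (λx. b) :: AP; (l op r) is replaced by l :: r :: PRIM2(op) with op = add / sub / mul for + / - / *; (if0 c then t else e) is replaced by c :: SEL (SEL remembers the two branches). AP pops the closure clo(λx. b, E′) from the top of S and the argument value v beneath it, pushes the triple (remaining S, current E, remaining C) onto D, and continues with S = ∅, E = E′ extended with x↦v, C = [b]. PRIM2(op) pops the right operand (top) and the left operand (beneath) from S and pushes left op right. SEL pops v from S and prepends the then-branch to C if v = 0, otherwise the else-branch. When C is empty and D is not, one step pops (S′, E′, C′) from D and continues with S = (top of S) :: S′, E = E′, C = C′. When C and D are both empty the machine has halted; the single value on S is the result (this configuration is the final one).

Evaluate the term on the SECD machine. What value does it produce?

t=0: <S=∅, E=∅, C=[((λv. v) (if0 -1 then ((λw. ((λz. ((λp. 0) -3)) 4)) ((λu. ((λw. -1) 3)) -3)) else ((2 + 2) - (let u = -2 in u))))], D=∅>
t=1: <S=∅, E=∅, C=[(if0 -1 then ((λw. ((λz. ((λp. 0) -3)) 4)) ((λu. ((λw. -1) 3)) -3)) else ((2 + 2) - (let u = -2 in u))) :: (λv. v) :: AP], D=∅>
t=2: <S=∅, E=∅, C=[-1 :: SEL :: (λv. v) :: AP], D=∅>
t=3: <S=[-1], E=∅, C=[SEL :: (λv. v) :: AP], D=∅>
t=4: <S=∅, E=∅, C=[((2 + 2) - (let u = -2 in u)) :: (λv. v) :: AP], D=∅>
t=5: <S=∅, E=∅, C=[(2 + 2) :: (let u = -2 in u) :: PRIM2(sub) :: (λv. v) :: AP], D=∅>
t=6: <S=∅, E=∅, C=[2 :: 2 :: PRIM2(add) :: (let u = -2 in u) :: PRIM2(sub) :: (λv. v) :: AP], D=∅>
t=7: <S=[2], E=∅, C=[2 :: PRIM2(add) :: (let u = -2 in u) :: PRIM2(sub) :: (λv. v) :: AP], D=∅>
t=8: <S=[2 :: 2], E=∅, C=[PRIM2(add) :: (let u = -2 in u) :: PRIM2(sub) :: (λv. v) :: AP], D=∅>
t=9: <S=[4], E=∅, C=[(let u = -2 in u) :: PRIM2(sub) :: (λv. v) :: AP], D=∅>
t=10: <S=[4], E=∅, C=[-2 :: (λu. u) :: AP :: PRIM2(sub) :: (λv. v) :: AP], D=∅>
t=11: <S=[-2 :: 4], E=∅, C=[(λu. u) :: AP :: PRIM2(sub) :: (λv. v) :: AP], D=∅>
t=12: <S=[clo(λu. u, ∅) :: -2 :: 4], E=∅, C=[AP :: PRIM2(sub) :: (λv. v) :: AP], D=∅>
t=13: <S=∅, E={u↦-2}, C=[u], D=[([4], ∅, [PRIM2(sub) :: (λv. v) :: AP])]>
t=14: <S=[-2], E={u↦-2}, C=∅, D=[([4], ∅, [PRIM2(sub) :: (λv. v) :: AP])]>
t=15: <S=[-2 :: 4], E=∅, C=[PRIM2(sub) :: (λv. v) :: AP], D=∅>
t=16: <S=[6], E=∅, C=[(λv. v) :: AP], D=∅>
t=17: <S=[clo(λv. v, ∅) :: 6], E=∅, C=[AP], D=∅>
t=18: <S=∅, E={v↦6}, C=[v], D=[(∅, ∅, ∅)]>
t=19: <S=[6], E={v↦6}, C=∅, D=[(∅, ∅, ∅)]>
t=20: <S=[6], E=∅, C=∅, D=∅>
→ final value 6

Answer: 6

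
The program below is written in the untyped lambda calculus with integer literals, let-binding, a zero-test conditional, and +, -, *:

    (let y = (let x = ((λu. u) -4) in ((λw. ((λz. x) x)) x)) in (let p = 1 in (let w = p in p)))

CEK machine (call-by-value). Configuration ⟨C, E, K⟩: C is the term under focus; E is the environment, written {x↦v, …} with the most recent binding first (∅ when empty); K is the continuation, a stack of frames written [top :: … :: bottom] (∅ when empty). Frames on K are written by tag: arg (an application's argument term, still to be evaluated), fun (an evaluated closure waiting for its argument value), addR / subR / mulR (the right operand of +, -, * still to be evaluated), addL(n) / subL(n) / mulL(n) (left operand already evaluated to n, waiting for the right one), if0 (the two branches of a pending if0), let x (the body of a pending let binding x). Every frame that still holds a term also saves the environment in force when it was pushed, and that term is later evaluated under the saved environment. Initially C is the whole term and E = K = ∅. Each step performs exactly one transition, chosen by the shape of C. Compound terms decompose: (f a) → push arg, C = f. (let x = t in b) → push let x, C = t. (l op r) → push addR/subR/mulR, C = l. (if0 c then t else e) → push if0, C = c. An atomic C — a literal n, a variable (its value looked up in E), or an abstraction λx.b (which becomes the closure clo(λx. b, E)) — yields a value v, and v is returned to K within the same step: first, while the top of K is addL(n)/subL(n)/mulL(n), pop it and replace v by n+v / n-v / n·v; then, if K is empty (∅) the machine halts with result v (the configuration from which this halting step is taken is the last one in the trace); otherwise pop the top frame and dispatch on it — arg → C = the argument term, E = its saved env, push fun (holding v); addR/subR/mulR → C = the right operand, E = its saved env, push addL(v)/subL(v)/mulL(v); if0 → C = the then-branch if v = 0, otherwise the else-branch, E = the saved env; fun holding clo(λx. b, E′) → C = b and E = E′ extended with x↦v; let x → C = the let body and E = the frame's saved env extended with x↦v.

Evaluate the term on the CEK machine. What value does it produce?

[0] ⟨C=(let y = (let x = ((λu. u) -4) in ((λw. ((λz. x) x)) x)) in (let p = 1 in (let w = p in p))); E=∅; K=∅⟩
[1] ⟨C=(let x = ((λu. u) -4) in ((λw. ((λz. x) x)) x)); E=∅; K=[let y]⟩
[2] ⟨C=((λu. u) -4); E=∅; K=[let x :: let y]⟩
[3] ⟨C=(λu. u); E=∅; K=[arg :: let x :: let y]⟩
[4] ⟨C=-4; E=∅; K=[fun :: let x :: let y]⟩
[5] ⟨C=u; E={u↦-4}; K=[let x :: let y]⟩
[6] ⟨C=((λw. ((λz. x) x)) x); E={x↦-4}; K=[let y]⟩
[7] ⟨C=(λw. ((λz. x) x)); E={x↦-4}; K=[arg :: let y]⟩
[8] ⟨C=x; E={x↦-4}; K=[fun :: let y]⟩
[9] ⟨C=((λz. x) x); E={w↦-4, x↦-4}; K=[let y]⟩
[10] ⟨C=(λz. x); E={w↦-4, x↦-4}; K=[arg :: let y]⟩
[11] ⟨C=x; E={w↦-4, x↦-4}; K=[fun :: let y]⟩
[12] ⟨C=x; E={z↦-4, w↦-4, x↦-4}; K=[let y]⟩
[13] ⟨C=(let p = 1 in (let w = p in p)); E={y↦-4}; K=∅⟩
[14] ⟨C=1; E={y↦-4}; K=[let p]⟩
[15] ⟨C=(let w = p in p); E={p↦1, y↦-4}; K=∅⟩
[16] ⟨C=p; E={p↦1, y↦-4}; K=[let w]⟩
[17] ⟨C=p; E={w↦1, p↦1, y↦-4}; K=∅⟩
→ final value 1

Answer: 1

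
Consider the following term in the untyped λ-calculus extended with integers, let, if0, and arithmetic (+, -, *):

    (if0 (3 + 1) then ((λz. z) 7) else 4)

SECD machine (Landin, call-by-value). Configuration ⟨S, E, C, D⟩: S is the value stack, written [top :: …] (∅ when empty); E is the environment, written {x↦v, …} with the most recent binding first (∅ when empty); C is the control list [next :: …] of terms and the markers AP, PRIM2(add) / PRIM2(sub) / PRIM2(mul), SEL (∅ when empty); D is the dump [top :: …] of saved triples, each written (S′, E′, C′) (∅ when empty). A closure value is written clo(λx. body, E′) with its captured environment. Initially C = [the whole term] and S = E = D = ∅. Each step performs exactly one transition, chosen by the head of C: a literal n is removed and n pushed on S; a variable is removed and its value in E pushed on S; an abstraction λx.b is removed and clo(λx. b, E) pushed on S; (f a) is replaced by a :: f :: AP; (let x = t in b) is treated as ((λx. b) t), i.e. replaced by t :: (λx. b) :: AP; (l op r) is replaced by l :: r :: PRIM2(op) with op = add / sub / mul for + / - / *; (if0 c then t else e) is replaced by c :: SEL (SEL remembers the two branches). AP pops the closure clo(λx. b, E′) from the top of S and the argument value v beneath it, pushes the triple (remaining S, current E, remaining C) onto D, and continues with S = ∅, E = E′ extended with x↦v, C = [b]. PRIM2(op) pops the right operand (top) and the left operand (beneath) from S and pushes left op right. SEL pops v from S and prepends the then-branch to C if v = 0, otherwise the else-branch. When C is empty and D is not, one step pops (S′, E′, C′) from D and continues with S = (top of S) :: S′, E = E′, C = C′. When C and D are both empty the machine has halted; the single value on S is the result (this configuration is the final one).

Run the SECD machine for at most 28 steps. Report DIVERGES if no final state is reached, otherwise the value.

Answer: 4

Machine steps:
0. [S=∅ | E=∅ | C=[(if0 (3 + 1) then ((λz. z) 7) else 4)] | D=∅]
1. [S=∅ | E=∅ | C=[(3 + 1) :: SEL] | D=∅]
2. [S=∅ | E=∅ | C=[3 :: 1 :: PRIM2(add) :: SEL] | D=∅]
3. [S=[3] | E=∅ | C=[1 :: PRIM2(add) :: SEL] | D=∅]
4. [S=[1 :: 3] | E=∅ | C=[PRIM2(add) :: SEL] | D=∅]
5. [S=[4] | E=∅ | C=[SEL] | D=∅]
6. [S=∅ | E=∅ | C=[4] | D=∅]
7. [S=[4] | E=∅ | C=∅ | D=∅]
→ final value 4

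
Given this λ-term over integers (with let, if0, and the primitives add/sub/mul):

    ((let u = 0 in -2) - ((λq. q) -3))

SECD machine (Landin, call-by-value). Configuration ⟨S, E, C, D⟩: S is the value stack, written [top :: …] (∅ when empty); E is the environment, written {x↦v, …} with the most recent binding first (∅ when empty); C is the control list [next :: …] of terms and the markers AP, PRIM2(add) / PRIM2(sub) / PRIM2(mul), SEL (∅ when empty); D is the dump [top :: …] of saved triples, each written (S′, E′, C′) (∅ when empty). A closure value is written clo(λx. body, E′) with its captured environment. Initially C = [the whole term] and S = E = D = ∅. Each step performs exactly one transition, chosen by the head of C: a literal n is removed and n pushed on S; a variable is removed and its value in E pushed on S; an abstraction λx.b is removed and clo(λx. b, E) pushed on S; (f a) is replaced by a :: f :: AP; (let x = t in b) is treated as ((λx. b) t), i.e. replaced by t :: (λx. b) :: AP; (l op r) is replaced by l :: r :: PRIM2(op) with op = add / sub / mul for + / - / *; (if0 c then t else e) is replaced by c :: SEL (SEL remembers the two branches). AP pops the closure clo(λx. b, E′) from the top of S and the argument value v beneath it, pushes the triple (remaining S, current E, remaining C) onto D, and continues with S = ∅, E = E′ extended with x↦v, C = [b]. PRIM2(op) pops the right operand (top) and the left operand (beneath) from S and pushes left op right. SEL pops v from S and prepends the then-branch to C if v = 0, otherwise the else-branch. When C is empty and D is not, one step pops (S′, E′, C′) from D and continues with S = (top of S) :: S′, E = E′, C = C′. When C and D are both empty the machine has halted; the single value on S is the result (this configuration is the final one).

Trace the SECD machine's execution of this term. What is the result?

Answer: 1

Execution trace:
t=0: <S=∅, E=∅, C=[((let u = 0 in -2) - ((λq. q) -3))], D=∅>
t=1: <S=∅, E=∅, C=[(let u = 0 in -2) :: ((λq. q) -3) :: PRIM2(sub)], D=∅>
t=2: <S=∅, E=∅, C=[0 :: (λu. -2) :: AP :: ((λq. q) -3) :: PRIM2(sub)], D=∅>
t=3: <S=[0], E=∅, C=[(λu. -2) :: AP :: ((λq. q) -3) :: PRIM2(sub)], D=∅>
t=4: <S=[clo(λu. -2, ∅) :: 0], E=∅, C=[AP :: ((λq. q) -3) :: PRIM2(sub)], D=∅>
t=5: <S=∅, E={u↦0}, C=[-2], D=[(∅, ∅, [((λq. q) -3) :: PRIM2(sub)])]>
t=6: <S=[-2], E={u↦0}, C=∅, D=[(∅, ∅, [((λq. q) -3) :: PRIM2(sub)])]>
t=7: <S=[-2], E=∅, C=[((λq. q) -3) :: PRIM2(sub)], D=∅>
t=8: <S=[-2], E=∅, C=[-3 :: (λq. q) :: AP :: PRIM2(sub)], D=∅>
t=9: <S=[-3 :: -2], E=∅, C=[(λq. q) :: AP :: PRIM2(sub)], D=∅>
t=10: <S=[clo(λq. q, ∅) :: -3 :: -2], E=∅, C=[AP :: PRIM2(sub)], D=∅>
t=11: <S=∅, E={q↦-3}, C=[q], D=[([-2], ∅, [PRIM2(sub)])]>
t=12: <S=[-3], E={q↦-3}, C=∅, D=[([-2], ∅, [PRIM2(sub)])]>
t=13: <S=[-3 :: -2], E=∅, C=[PRIM2(sub)], D=∅>
t=14: <S=[1], E=∅, C=∅, D=∅>
→ final value 1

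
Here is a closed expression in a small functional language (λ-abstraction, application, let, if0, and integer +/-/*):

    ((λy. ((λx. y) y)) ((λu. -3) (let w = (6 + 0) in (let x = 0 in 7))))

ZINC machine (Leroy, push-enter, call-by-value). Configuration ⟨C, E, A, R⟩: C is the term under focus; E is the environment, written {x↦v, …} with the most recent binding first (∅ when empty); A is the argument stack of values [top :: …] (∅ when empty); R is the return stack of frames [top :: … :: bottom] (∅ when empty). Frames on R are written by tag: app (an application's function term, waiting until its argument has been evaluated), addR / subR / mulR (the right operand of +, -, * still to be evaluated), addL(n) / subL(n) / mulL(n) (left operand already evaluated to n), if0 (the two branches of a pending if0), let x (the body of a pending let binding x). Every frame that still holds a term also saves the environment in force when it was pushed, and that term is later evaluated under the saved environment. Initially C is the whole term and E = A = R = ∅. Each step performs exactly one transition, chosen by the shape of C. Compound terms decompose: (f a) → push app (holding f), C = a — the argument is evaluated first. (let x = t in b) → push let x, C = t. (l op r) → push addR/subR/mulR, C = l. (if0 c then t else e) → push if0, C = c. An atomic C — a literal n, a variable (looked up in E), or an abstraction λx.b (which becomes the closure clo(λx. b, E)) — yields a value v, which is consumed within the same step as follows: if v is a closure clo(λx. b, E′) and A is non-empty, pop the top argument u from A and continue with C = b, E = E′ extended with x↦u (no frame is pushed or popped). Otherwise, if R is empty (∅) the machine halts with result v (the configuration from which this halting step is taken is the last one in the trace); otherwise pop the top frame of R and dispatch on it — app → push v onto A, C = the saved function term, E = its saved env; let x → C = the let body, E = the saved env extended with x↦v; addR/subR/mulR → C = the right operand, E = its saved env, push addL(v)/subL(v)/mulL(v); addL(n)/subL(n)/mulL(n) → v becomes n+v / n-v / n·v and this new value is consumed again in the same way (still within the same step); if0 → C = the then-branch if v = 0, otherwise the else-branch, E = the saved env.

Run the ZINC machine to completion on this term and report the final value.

[0] ⟨C=((λy. ((λx. y) y)) ((λu. -3) (let w = (6 + 0) in (let x = 0 in 7)))); E=∅; A=∅; R=∅⟩
[1] ⟨C=((λu. -3) (let w = (6 + 0) in (let x = 0 in 7))); E=∅; A=∅; R=[app]⟩
[2] ⟨C=(let w = (6 + 0) in (let x = 0 in 7)); E=∅; A=∅; R=[app :: app]⟩
[3] ⟨C=(6 + 0); E=∅; A=∅; R=[let w :: app :: app]⟩
[4] ⟨C=6; E=∅; A=∅; R=[addR :: let w :: app :: app]⟩
[5] ⟨C=0; E=∅; A=∅; R=[addL(6) :: let w :: app :: app]⟩
[6] ⟨C=(let x = 0 in 7); E={w↦6}; A=∅; R=[app :: app]⟩
[7] ⟨C=0; E={w↦6}; A=∅; R=[let x :: app :: app]⟩
[8] ⟨C=7; E={x↦0, w↦6}; A=∅; R=[app :: app]⟩
[9] ⟨C=(λu. -3); E=∅; A=[7]; R=[app]⟩
[10] ⟨C=-3; E={u↦7}; A=∅; R=[app]⟩
[11] ⟨C=(λy. ((λx. y) y)); E=∅; A=[-3]; R=∅⟩
[12] ⟨C=((λx. y) y); E={y↦-3}; A=∅; R=∅⟩
[13] ⟨C=y; E={y↦-3}; A=∅; R=[app]⟩
[14] ⟨C=(λx. y); E={y↦-3}; A=[-3]; R=∅⟩
[15] ⟨C=y; E={x↦-3, y↦-3}; A=∅; R=∅⟩
→ final value -3

Answer: -3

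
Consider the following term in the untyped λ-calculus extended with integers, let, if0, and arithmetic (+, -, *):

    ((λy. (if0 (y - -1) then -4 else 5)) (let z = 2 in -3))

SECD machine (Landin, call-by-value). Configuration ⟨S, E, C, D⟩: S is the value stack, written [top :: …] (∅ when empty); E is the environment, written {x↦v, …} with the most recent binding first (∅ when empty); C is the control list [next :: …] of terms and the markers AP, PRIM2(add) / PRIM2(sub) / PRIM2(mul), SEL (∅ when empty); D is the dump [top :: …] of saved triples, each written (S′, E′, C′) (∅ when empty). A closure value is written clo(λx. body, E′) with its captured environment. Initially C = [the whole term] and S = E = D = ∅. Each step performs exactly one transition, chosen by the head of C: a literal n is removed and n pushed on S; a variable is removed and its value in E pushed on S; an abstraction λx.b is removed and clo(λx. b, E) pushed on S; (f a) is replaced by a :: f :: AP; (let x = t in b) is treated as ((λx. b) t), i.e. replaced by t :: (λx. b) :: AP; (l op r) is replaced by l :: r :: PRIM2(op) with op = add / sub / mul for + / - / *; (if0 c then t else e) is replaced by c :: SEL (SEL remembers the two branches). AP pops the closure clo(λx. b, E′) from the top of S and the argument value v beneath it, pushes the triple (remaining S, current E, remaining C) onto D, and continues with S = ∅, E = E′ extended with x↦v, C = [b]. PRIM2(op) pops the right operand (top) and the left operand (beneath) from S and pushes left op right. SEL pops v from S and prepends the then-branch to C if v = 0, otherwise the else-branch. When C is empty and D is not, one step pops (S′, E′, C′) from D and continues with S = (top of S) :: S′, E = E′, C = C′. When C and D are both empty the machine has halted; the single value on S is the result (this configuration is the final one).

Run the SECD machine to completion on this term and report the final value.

0. <S=∅, E=∅, C=[((λy. (if0 (y - -1) then -4 else 5)) (let z = 2 in -3))], D=∅>
1. <S=∅, E=∅, C=[(let z = 2 in -3) :: (λy. (if0 (y - -1) then -4 else 5)) :: AP], D=∅>
2. <S=∅, E=∅, C=[2 :: (λz. -3) :: AP :: (λy. (if0 (y - -1) then -4 else 5)) :: AP], D=∅>
3. <S=[2], E=∅, C=[(λz. -3) :: AP :: (λy. (if0 (y - -1) then -4 else 5)) :: AP], D=∅>
4. <S=[clo(λz. -3, ∅) :: 2], E=∅, C=[AP :: (λy. (if0 (y - -1) then -4 else 5)) :: AP], D=∅>
5. <S=∅, E={z↦2}, C=[-3], D=[(∅, ∅, [(λy. (if0 (y - -1) then -4 else 5)) :: AP])]>
6. <S=[-3], E={z↦2}, C=∅, D=[(∅, ∅, [(λy. (if0 (y - -1) then -4 else 5)) :: AP])]>
7. <S=[-3], E=∅, C=[(λy. (if0 (y - -1) then -4 else 5)) :: AP], D=∅>
8. <S=[clo(λy. (if0 (y - -1) then -4 else 5), ∅) :: -3], E=∅, C=[AP], D=∅>
9. <S=∅, E={y↦-3}, C=[(if0 (y - -1) then -4 else 5)], D=[(∅, ∅, ∅)]>
10. <S=∅, E={y↦-3}, C=[(y - -1) :: SEL], D=[(∅, ∅, ∅)]>
11. <S=∅, E={y↦-3}, C=[y :: -1 :: PRIM2(sub) :: SEL], D=[(∅, ∅, ∅)]>
12. <S=[-3], E={y↦-3}, C=[-1 :: PRIM2(sub) :: SEL], D=[(∅, ∅, ∅)]>
13. <S=[-1 :: -3], E={y↦-3}, C=[PRIM2(sub) :: SEL], D=[(∅, ∅, ∅)]>
14. <S=[-2], E={y↦-3}, C=[SEL], D=[(∅, ∅, ∅)]>
15. <S=∅, E={y↦-3}, C=[5], D=[(∅, ∅, ∅)]>
16. <S=[5], E={y↦-3}, C=∅, D=[(∅, ∅, ∅)]>
17. <S=[5], E=∅, C=∅, D=∅>
→ final value 5

Answer: 5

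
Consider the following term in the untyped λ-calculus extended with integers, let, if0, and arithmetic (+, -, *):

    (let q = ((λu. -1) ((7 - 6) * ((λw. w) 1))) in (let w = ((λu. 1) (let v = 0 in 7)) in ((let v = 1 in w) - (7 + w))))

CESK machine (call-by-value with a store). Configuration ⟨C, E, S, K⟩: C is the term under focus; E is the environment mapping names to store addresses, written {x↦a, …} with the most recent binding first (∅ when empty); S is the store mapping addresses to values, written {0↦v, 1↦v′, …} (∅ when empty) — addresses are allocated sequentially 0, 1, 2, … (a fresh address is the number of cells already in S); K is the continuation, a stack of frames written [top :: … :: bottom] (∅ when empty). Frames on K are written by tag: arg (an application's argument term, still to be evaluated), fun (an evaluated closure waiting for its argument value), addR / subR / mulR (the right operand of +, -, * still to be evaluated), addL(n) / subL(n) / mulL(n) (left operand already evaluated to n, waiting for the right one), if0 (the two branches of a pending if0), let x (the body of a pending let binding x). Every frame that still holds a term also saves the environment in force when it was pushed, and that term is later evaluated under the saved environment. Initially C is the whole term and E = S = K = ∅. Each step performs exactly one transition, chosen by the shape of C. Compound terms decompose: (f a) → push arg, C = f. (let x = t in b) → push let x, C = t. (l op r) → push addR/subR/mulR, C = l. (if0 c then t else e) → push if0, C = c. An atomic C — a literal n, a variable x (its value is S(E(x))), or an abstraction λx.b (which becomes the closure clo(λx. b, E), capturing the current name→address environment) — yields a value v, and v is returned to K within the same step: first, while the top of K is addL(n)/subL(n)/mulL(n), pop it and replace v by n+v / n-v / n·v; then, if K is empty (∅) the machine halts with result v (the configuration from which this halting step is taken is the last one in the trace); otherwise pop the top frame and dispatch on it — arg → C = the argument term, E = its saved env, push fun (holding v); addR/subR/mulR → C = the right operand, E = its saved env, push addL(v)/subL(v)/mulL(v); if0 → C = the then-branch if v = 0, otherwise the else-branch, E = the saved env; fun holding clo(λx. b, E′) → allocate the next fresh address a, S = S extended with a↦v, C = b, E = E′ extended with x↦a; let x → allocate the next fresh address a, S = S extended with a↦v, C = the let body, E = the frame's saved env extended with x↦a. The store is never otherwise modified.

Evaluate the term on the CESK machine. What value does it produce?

t=0: [C=(let q = ((λu. -1) ((7 - 6) * ((λw. w) 1))) in (let w = ((λu. 1) (let v = 0 in 7)) in ((let v = 1 in w) - (7 + w)))) | E=∅ | S=∅ | K=∅]
t=1: [C=((λu. -1) ((7 - 6) * ((λw. w) 1))) | E=∅ | S=∅ | K=[let q]]
t=2: [C=(λu. -1) | E=∅ | S=∅ | K=[arg :: let q]]
t=3: [C=((7 - 6) * ((λw. w) 1)) | E=∅ | S=∅ | K=[fun :: let q]]
t=4: [C=(7 - 6) | E=∅ | S=∅ | K=[mulR :: fun :: let q]]
t=5: [C=7 | E=∅ | S=∅ | K=[subR :: mulR :: fun :: let q]]
t=6: [C=6 | E=∅ | S=∅ | K=[subL(7) :: mulR :: fun :: let q]]
t=7: [C=((λw. w) 1) | E=∅ | S=∅ | K=[mulL(1) :: fun :: let q]]
t=8: [C=(λw. w) | E=∅ | S=∅ | K=[arg :: mulL(1) :: fun :: let q]]
t=9: [C=1 | E=∅ | S=∅ | K=[fun :: mulL(1) :: fun :: let q]]
t=10: [C=w | E={w↦0} | S={0↦1} | K=[mulL(1) :: fun :: let q]]
t=11: [C=-1 | E={u↦1} | S={0↦1, 1↦1} | K=[let q]]
t=12: [C=(let w = ((λu. 1) (let v = 0 in 7)) in ((let v = 1 in w) - (7 + w))) | E={q↦2} | S={0↦1, 1↦1, 2↦-1} | K=∅]
t=13: [C=((λu. 1) (let v = 0 in 7)) | E={q↦2} | S={0↦1, 1↦1, 2↦-1} | K=[let w]]
t=14: [C=(λu. 1) | E={q↦2} | S={0↦1, 1↦1, 2↦-1} | K=[arg :: let w]]
t=15: [C=(let v = 0 in 7) | E={q↦2} | S={0↦1, 1↦1, 2↦-1} | K=[fun :: let w]]
t=16: [C=0 | E={q↦2} | S={0↦1, 1↦1, 2↦-1} | K=[let v :: fun :: let w]]
t=17: [C=7 | E={v↦3, q↦2} | S={0↦1, 1↦1, 2↦-1, 3↦0} | K=[fun :: let w]]
t=18: [C=1 | E={u↦4, q↦2} | S={0↦1, 1↦1, 2↦-1, 3↦0, 4↦7} | K=[let w]]
t=19: [C=((let v = 1 in w) - (7 + w)) | E={w↦5, q↦2} | S={0↦1, 1↦1, 2↦-1, 3↦0, 4↦7, 5↦1} | K=∅]
t=20: [C=(let v = 1 in w) | E={w↦5, q↦2} | S={0↦1, 1↦1, 2↦-1, 3↦0, 4↦7, 5↦1} | K=[subR]]
t=21: [C=1 | E={w↦5, q↦2} | S={0↦1, 1↦1, 2↦-1, 3↦0, 4↦7, 5↦1} | K=[let v :: subR]]
t=22: [C=w | E={v↦6, w↦5, q↦2} | S={0↦1, 1↦1, 2↦-1, 3↦0, 4↦7, 5↦1, 6↦1} | K=[subR]]
t=23: [C=(7 + w) | E={w↦5, q↦2} | S={0↦1, 1↦1, 2↦-1, 3↦0, 4↦7, 5↦1, 6↦1} | K=[subL(1)]]
t=24: [C=7 | E={w↦5, q↦2} | S={0↦1, 1↦1, 2↦-1, 3↦0, 4↦7, 5↦1, 6↦1} | K=[addR :: subL(1)]]
t=25: [C=w | E={w↦5, q↦2} | S={0↦1, 1↦1, 2↦-1, 3↦0, 4↦7, 5↦1, 6↦1} | K=[addL(7) :: subL(1)]]
→ final value -7

Answer: -7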